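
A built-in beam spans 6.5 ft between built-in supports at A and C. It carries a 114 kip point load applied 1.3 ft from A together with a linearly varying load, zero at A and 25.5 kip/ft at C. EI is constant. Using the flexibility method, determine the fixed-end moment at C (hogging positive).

Release both end moments; the primary structure is a simply-supported span AC with redundants M_A and M_C.
End rotations of the released simple span under the applied load (×1/EI):
  at A: point load 114 at a = 1.3: Pab(L + b)/(6LEI) = 231.2/EI
  at C: point load 114 at a = 1.3: Pab(L + a)/(6LEI) = 154.1/EI
  at A: triangular load, peak 25.5: 7w₀L³/(360EI) = 136.2/EI
  at C: triangular load, peak 25.5: w₀L³/(45EI) = 155.6/EI
  θ_A0 = 367.4/EI,  θ_C0 = 309.7/EI
Flexibility coefficients: a unit moment at one end gives L/(3EI) there and L/(6EI) at the far end, so f₁₁ = f₂₂ = 2.167/EI and f₁₂ = f₂₁ = 1.083/EI.
Compatibility — zero rotation at each built-in end:
  2.167 M_A + 1.083 M_C = 367.4
  1.083 M_A + 2.167 M_C = 309.7
Solving the pair gives M_A = 130.8 kip·ft and M_C = 77.58 kip·ft (hogging).

M_C = 77.58 kip·ft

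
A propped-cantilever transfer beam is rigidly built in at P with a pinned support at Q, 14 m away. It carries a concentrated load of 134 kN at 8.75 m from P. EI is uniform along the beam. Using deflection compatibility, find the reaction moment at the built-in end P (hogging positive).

Choose R_Q as the redundant. The primary structure is the cantilever fixed at P.
Free-end deflection of the primary structure under the applied loading (downward +):
  point load 134 at a = 8.75: Pa²(3L − a)/(6EI) = 56854/EI
Flexibility coefficient — unit upward force at Q: δ_{QQ} = L³/(3EI) = 914.7/EI.
Compatibility at Q: δ_0 − R_Q·δ_{QQ} = 0, so R_Q = 56854/914.7 = 62.16 kN.
Moment equilibrium about P: M_P = Σ(load moments about P) − R_Q·L = 1172 − 62.16×14 = 302.3 kN·m.

M_P = 302.3 kN·m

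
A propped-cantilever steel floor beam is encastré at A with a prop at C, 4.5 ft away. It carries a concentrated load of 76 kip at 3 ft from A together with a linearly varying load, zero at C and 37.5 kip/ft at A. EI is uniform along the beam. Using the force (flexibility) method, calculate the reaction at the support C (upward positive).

R_C = 56.28 kip

Remove the prop at C; the released (primary) structure is a cantilever built in at A.
Free-end deflection of the primary structure under the applied loading (downward +):
  point load 76 at a = 3: Pa²(3L − a)/(6EI) = 1197/EI
  triangular load, peak 37.5 at the fixed end: w₀L⁴/(30EI) = 512.6/EI
  δ_0 = 1710/EI
Flexibility coefficient — unit upward force at C: δ_{CC} = L³/(3EI) = 30.38/EI.
Compatibility at C: δ_0 − R_C·δ_{CC} = 0, so R_C = 1710/30.38 = 56.28 kip.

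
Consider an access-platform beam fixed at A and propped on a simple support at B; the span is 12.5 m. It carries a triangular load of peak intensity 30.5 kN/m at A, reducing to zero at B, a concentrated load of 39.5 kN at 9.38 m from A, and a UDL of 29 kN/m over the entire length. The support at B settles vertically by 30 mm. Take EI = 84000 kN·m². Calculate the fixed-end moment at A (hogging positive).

M_A = 990.3 kN·m

Release the roller at B. Primary structure: cantilever fixed at A.
Primary-structure tip deflection at B by superposition:
  triangular load, peak 30.5 at the fixed end: w₀L⁴/(30EI) = 24821/EI
  point load 39.5 at a = 9.38: Pa²(3L − a)/(6EI) = 16288/EI
  UDL 29: wL⁴/(8EI) = 88501/EI
  δ_0 = 129610/EI
Flexibility coefficient — unit upward force at B: δ_{BB} = L³/(3EI) = 651/EI.
With EI = 84000 kN·m²: δ_0 = 1.543 m and δ_{BB} = 0.00775 m/kN.
Compatibility — the beam at B must follow the support down by 0.03 m: δ_0 − R_B·δ_{BB} = 0.03, so R_B = (1.543 − 0.03)/0.00775 = 195.2 kN.
Moment equilibrium about A: M_A = Σ(load moments about A) − R_B·L = 3430 − 195.2×12.5 = 990.3 kN·m.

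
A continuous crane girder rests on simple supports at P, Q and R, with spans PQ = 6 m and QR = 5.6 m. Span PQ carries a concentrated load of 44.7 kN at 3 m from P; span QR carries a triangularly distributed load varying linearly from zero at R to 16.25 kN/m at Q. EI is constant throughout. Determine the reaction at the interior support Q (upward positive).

R_Q = 67.33 kN

Take M_Q as the redundant. Released structure: two simple spans PQ and QR with a hinge at Q.
Discontinuity in slope at Q on the released structure — sum the simple-span end rotations:
  span PQ: point load 44.7 at a = 3: Pab(L + a)/(6LEI) = 100.6/EI
  span QR: triangular load, peak 16.25: w₀L³/(45EI) = 63.42/EI
  relative rotation θ_0 = (100.6 + 63.42)/EI = 164/EI
A unit hogging moment at Q produces rotation L₁/(3EI) + L₂/(3EI) = 3.867/EI.
Slope continuity at Q: θ_0 = M_Q·3.867/EI, so M_Q = 164/3.867 = 42.41 kN·m (hogging).
Span PQ, ΣM about P with M_Q applied at Q: R_Q^{PQ}·6 = 134.1 + 42.41, so R_Q^{PQ} = 29.42 kN and R_P = 44.7 − 29.42 = 15.28 kN.
Span QR, ΣM about R: R_Q^{QR}·5.6 = 169.9 + 42.41, so R_Q^{QR} = 37.91 kN and R_R = 45.5 − 37.91 = 7.593 kN.
R_Q = 29.42 + 37.91 = 67.33 kN.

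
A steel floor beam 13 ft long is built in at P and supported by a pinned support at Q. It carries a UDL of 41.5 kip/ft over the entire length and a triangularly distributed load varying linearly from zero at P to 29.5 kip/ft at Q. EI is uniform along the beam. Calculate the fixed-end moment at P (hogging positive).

M_P = 1168 kip·ft

Remove the prop at Q; the released (primary) structure is a cantilever built in at P.
Deflection at Q on the released cantilever, summing each load's contribution:
  UDL 41.5: wL⁴/(8EI) = 148160/EI
  triangular load, peak 29.5 at the free end: 11w₀L⁴/(120EI) = 77234/EI
  δ_0 = 225394/EI
Flexibility coefficient — unit upward force at Q: δ_{QQ} = L³/(3EI) = 732.3/EI.
Compatibility at Q: δ_0 − R_Q·δ_{QQ} = 0, so R_Q = 225394/732.3 = 307.8 kip.
Moment equilibrium about P: M_P = Σ(load moments about P) − R_Q·L = 5169 − 307.8×13 = 1168 kip·ft.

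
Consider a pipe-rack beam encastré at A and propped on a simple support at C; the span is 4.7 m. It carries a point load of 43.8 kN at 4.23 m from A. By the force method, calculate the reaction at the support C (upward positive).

Remove the prop at C; the released (primary) structure is a cantilever built in at A.
Downward deflection at the released point C due to the loads:
  point load 43.8 at a = 4.23: Pa²(3L − a)/(6EI) = 1289/EI
Flexibility coefficient — unit upward force at C: δ_{CC} = L³/(3EI) = 34.61/EI.
The prop prevents deflection at C: R_C = δ_0/δ_{CC} = 1289/34.61 = 37.25 kN.

R_C = 37.25 kN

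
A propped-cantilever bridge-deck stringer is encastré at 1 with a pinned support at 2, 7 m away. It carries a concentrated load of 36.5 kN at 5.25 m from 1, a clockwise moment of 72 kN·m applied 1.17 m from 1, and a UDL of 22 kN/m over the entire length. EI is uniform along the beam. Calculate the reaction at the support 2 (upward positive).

Release the roller at 2. Primary structure: cantilever fixed at 1.
Deflection at 2 on the released cantilever, summing each load's contribution:
  point load 36.5 at a = 5.25: Pa²(3L − a)/(6EI) = 2641/EI
  clockwise couple 72 at a = 1.17: M₀a(2L − a)/(2EI) = 540.4/EI
  UDL 22: wL⁴/(8EI) = 6603/EI
  δ_0 = 9784/EI
Flexibility coefficient — unit upward force at 2: δ_{22} = L³/(3EI) = 114.3/EI.
The prop prevents deflection at 2: R_2 = δ_0/δ_{22} = 9784/114.3 = 85.57 kN.

R_2 = 85.57 kN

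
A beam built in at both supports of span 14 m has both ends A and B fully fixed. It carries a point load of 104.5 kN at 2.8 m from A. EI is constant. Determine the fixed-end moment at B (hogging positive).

Release both end moments; the primary structure is a simply-supported span AB with redundants M_A and M_B.
Simple-span end rotations at A and B under the given loads:
  at A: point load 104.5 at a = 2.8: Pab(L + b)/(6LEI) = 983.1/EI
  at B: point load 104.5 at a = 2.8: Pab(L + a)/(6LEI) = 655.4/EI
  θ_A0 = 983.1/EI,  θ_B0 = 655.4/EI
Flexibility coefficients: a unit moment at one end gives L/(3EI) there and L/(6EI) at the far end, so f₁₁ = f₂₂ = 4.667/EI and f₁₂ = f₂₁ = 2.333/EI.
Compatibility — zero rotation at each built-in end:
  4.667 M_A + 2.333 M_B = 983.1
  2.333 M_A + 4.667 M_B = 655.4
Solving the pair gives M_A = 187.3 kN·m and M_B = 46.82 kN·m (hogging).

M_B = 46.82 kN·m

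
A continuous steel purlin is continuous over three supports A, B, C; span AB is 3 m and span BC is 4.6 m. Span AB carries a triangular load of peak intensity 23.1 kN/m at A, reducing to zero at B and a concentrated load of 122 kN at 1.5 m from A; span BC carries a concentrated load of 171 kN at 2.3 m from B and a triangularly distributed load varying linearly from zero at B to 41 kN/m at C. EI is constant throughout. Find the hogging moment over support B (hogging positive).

Take M_B as the redundant. Released structure: two simple spans AB and BC with a hinge at B.
Discontinuity in slope at B on the released structure — sum the simple-span end rotations:
  span AB: triangular load, peak 23.1: 7w₀L³/(360EI) = 12.13/EI
  span AB: point load 122 at a = 1.5: Pab(L + a)/(6LEI) = 68.62/EI
  span BC: point load 171 at a = 2.3: Pab(L + b)/(6LEI) = 226.1/EI
  span BC: triangular load, peak 41: 7w₀L³/(360EI) = 77.6/EI
  relative rotation θ_0 = (80.75 + 303.7)/EI = 384.5/EI
A unit hogging moment at B produces rotation L₁/(3EI) + L₂/(3EI) = 2.533/EI.
Slope continuity at B: θ_0 = M_B·2.533/EI, so M_B = 384.5/2.533 = 151.8 kN·m (hogging).

M_B = 151.8 kN·m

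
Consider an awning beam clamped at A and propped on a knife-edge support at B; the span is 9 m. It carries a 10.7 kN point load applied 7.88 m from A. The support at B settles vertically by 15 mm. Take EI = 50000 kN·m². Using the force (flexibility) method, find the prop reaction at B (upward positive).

R_B = 5.627 kN

Release the roller at B. Primary structure: cantilever fixed at A.
Free-end deflection of the primary structure under the applied loading (downward +):
  point load 10.7 at a = 7.88: Pa²(3L − a)/(6EI) = 2117/EI
Tip deflection under a unit load at B: L³/(3EI) = 243/EI.
With EI = 50000 kN·m²: δ_0 = 0.042345 m and δ_{BB} = 0.00486 m/kN.
Compatibility — the beam at B must follow the support down by 0.015 m: δ_0 − R_B·δ_{BB} = 0.015, so R_B = (0.042345 − 0.015)/0.00486 = 5.627 kN.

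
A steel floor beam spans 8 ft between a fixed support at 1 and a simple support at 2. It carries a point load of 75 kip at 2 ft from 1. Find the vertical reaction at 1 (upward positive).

Release the roller at 2. Primary structure: cantilever fixed at 1.
Free-end deflection of the primary structure under the applied loading (downward +):
  point load 75 at a = 2: Pa²(3L − a)/(6EI) = 1100/EI
Tip deflection under a unit load at 2: L³/(3EI) = 170.7/EI.
Compatibility at 2: δ_0 − R_2·δ_{22} = 0, so R_2 = 1100/170.7 = 6.445 kip.
Vertical equilibrium: R_1 = ΣP − R_2 = 75 − 6.445 = 68.55 kip.

R_1 = 68.55 kip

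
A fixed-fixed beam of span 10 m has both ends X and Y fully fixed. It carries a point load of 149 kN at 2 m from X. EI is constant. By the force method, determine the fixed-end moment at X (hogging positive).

M_X = 190.7 kN·m

Release both end moments; the primary structure is a simply-supported span XY with redundants M_X and M_Y.
End rotations of the released simple span under the applied load (×1/EI):
  at X: point load 149 at a = 2: Pab(L + b)/(6LEI) = 715.2/EI
  at Y: point load 149 at a = 2: Pab(L + a)/(6LEI) = 476.8/EI
  θ_X0 = 715.2/EI,  θ_Y0 = 476.8/EI
Flexibility coefficients: a unit moment at one end gives L/(3EI) there and L/(6EI) at the far end, so f₁₁ = f₂₂ = 3.333/EI and f₁₂ = f₂₁ = 1.667/EI.
Compatibility — zero rotation at each built-in end:
  3.333 M_X + 1.667 M_Y = 715.2
  1.667 M_X + 3.333 M_Y = 476.8
Solving the pair gives M_X = 190.7 kN·m and M_Y = 47.68 kN·m (hogging).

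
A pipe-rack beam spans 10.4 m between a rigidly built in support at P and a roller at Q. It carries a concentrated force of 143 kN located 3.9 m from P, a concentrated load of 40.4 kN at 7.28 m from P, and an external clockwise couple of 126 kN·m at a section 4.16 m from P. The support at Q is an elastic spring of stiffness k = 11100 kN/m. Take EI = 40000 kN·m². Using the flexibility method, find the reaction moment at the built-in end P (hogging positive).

Release the roller at Q. Primary structure: cantilever fixed at P.
Primary-structure tip deflection at Q by superposition:
  point load 143 at a = 3.9: Pa²(3L − a)/(6EI) = 9896/EI
  point load 40.4 at a = 7.28: Pa²(3L − a)/(6EI) = 8536/EI
  clockwise couple 126 at a = 4.16: M₀a(2L − a)/(2EI) = 4361/EI
  δ_0 = 22793/EI
Tip deflection under a unit load at Q: L³/(3EI) = 375/EI.
With EI = 40000 kN·m²: δ_0 = 0.56983 m and δ_{QQ} = 0.009374 m/kN.
Compatibility — the spring shortens by R_Q/k under the reaction it provides: δ_0 − R_Q·δ_{QQ} = R_Q/k. With 1/k = 0.00009 m/kN, R_Q = δ_0 / (δ_{QQ} + 1/k) = 0.56983 / (0.009374 + 0.00009) = 60.21 kN.
Moment equilibrium about P: M_P = Σ(load moments about P) − R_Q·L = 977.8 − 60.21×10.4 = 351.6 kN·m.

M_P = 351.6 kN·m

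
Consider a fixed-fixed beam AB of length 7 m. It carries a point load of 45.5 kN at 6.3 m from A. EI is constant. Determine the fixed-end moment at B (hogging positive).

Take the two fixed-end moments M_A, M_B as redundants; the released structure is the simple span AB.
End rotations of the released simple span under the applied load (×1/EI):
  at A: point load 45.5 at a = 6.3: Pab(L + b)/(6LEI) = 36.79/EI
  at B: point load 45.5 at a = 6.3: Pab(L + a)/(6LEI) = 63.54/EI
  θ_A0 = 36.79/EI,  θ_B0 = 63.54/EI
Flexibility coefficients: a unit moment at one end gives L/(3EI) there and L/(6EI) at the far end, so f₁₁ = f₂₂ = 2.333/EI and f₁₂ = f₂₁ = 1.167/EI.
Compatibility — zero rotation at each built-in end:
  2.333 M_A + 1.167 M_B = 36.79
  1.167 M_A + 2.333 M_B = 63.54
Solving the pair gives M_A = 2.866 kN·m and M_B = 25.8 kN·m (hogging).

M_B = 25.8 kN·m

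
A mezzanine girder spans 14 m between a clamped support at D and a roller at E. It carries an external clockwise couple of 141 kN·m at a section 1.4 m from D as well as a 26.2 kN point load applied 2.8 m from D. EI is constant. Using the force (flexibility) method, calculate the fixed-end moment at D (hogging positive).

Take the reaction at E as the redundant and release it; the primary structure is a cantilever fixed at D.
Deflection at E on the released cantilever, summing each load's contribution:
  clockwise couple 141 at a = 1.4: M₀a(2L − a)/(2EI) = 2625/EI
  point load 26.2 at a = 2.8: Pa²(3L − a)/(6EI) = 1342/EI
  δ_0 = 3967/EI
Flexibility coefficient — unit upward force at E: δ_{EE} = L³/(3EI) = 914.7/EI.
Compatibility at E: δ_0 − R_E·δ_{EE} = 0, so R_E = 3967/914.7 = 4.338 kN.
Moment equilibrium about D: M_D = Σ(load moments about D) − R_E·L = 214.4 − 4.338×14 = 153.6 kN·m.

M_D = 153.6 kN·m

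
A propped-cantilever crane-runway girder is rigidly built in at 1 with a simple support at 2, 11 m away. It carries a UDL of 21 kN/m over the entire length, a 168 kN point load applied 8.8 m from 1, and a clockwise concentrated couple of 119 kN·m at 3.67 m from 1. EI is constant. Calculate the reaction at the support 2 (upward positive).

R_2 = 213.9 kN

Remove the prop at 2; the released (primary) structure is a cantilever built in at 1.
Deflection at 2 on the released cantilever, summing each load's contribution:
  UDL 21: wL⁴/(8EI) = 38433/EI
  point load 168 at a = 8.8: Pa²(3L − a)/(6EI) = 52473/EI
  clockwise couple 119 at a = 3.67: M₀a(2L − a)/(2EI) = 4003/EI
  δ_0 = 94909/EI
Flexibility coefficient — unit upward force at 2: δ_{22} = L³/(3EI) = 443.7/EI.
Compatibility at 2: δ_0 − R_2·δ_{22} = 0, so R_2 = 94909/443.7 = 213.9 kN.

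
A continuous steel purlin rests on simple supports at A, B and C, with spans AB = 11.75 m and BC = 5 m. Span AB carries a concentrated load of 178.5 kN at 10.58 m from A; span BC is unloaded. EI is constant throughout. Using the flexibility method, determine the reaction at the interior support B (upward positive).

Insert a hinge at B; M_B is the redundant, and each span becomes simply supported.
End slopes at the hinge B, treating each span as simply supported:
  span AB: point load 178.5 at a = 10.58: Pab(L + a)/(6LEI) = 699.9/EI
  relative rotation θ_0 = (699.9 + 0)/EI = 699.9/EI
A unit hogging moment at B produces rotation L₁/(3EI) + L₂/(3EI) = 5.583/EI.
Slope continuity at B: θ_0 = M_B·5.583/EI, so M_B = 699.9/5.583 = 125.3 kN·m (hogging).
Span AB, ΣM about A with M_B applied at B: R_B^{AB}·11.75 = 1889 + 125.3, so R_B^{AB} = 171.4 kN and R_A = 178.5 − 171.4 = 7.106 kN.
Span BC, ΣM about C: R_B^{BC}·5 = 0 + 125.3, so R_B^{BC} = 25.07 kN and R_C = 0 − 25.07 = -25.07 kN.
R_B = 171.4 + 25.07 = 196.5 kN.

R_B = 196.5 kN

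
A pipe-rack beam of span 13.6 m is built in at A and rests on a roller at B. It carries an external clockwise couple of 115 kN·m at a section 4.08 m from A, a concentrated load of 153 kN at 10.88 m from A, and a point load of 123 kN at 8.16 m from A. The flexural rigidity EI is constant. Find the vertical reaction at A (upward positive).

R_A = 108.7 kN

Release the roller at B. Primary structure: cantilever fixed at A.
Primary-structure tip deflection at B by superposition:
  clockwise couple 115 at a = 4.08: M₀a(2L − a)/(2EI) = 5424/EI
  point load 153 at a = 10.88: Pa²(3L − a)/(6EI) = 90315/EI
  point load 123 at a = 8.16: Pa²(3L − a)/(6EI) = 44554/EI
  δ_0 = 140293/EI
Flexibility coefficient — unit upward force at B: δ_{BB} = L³/(3EI) = 838.5/EI.
The prop prevents deflection at B: R_B = δ_0/δ_{BB} = 140293/838.5 = 167.3 kN.
Vertical equilibrium: R_A = ΣP − R_B = 276 − 167.3 = 108.7 kN.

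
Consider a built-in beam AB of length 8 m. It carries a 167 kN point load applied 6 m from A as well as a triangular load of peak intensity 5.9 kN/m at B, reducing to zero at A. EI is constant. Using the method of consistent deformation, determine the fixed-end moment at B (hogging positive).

M_B = 206.8 kN·m

Take the two fixed-end moments M_A, M_B as redundants; the released structure is the simple span AB.
On the primary (simply-supported) span, the end slopes from the loading are:
  at A: point load 167 at a = 6: Pab(L + b)/(6LEI) = 417.5/EI
  at B: point load 167 at a = 6: Pab(L + a)/(6LEI) = 584.5/EI
  at A: triangular load, peak 5.9: 7w₀L³/(360EI) = 58.74/EI
  at B: triangular load, peak 5.9: w₀L³/(45EI) = 67.13/EI
  θ_A0 = 476.2/EI,  θ_B0 = 651.6/EI
Flexibility coefficients: a unit moment at one end gives L/(3EI) there and L/(6EI) at the far end, so f₁₁ = f₂₂ = 2.667/EI and f₁₂ = f₂₁ = 1.333/EI.
Compatibility — zero rotation at each built-in end:
  2.667 M_A + 1.333 M_B = 476.2
  1.333 M_A + 2.667 M_B = 651.6
Solving the pair gives M_A = 75.21 kN·m and M_B = 206.8 kN·m (hogging).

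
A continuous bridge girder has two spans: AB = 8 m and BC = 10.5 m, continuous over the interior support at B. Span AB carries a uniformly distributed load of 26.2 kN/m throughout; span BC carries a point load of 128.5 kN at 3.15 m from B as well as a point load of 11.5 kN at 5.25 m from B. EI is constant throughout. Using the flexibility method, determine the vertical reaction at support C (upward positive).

Insert a hinge at B; M_B is the redundant, and each span becomes simply supported.
End slopes at the hinge B, treating each span as simply supported:
  span AB: UDL 26.2: wL³/(24EI) = 558.9/EI
  span BC: point load 128.5 at a = 3.15: Pab(L + b)/(6LEI) = 842.9/EI
  span BC: point load 11.5 at a = 5.25: Pab(L + b)/(6LEI) = 79.24/EI
  relative rotation θ_0 = (558.9 + 922.2)/EI = 1481/EI
A unit hogging moment at B produces rotation L₁/(3EI) + L₂/(3EI) = 6.167/EI.
Compatibility: M_B·(L₁+L₂)/(3EI) = θ_0, giving M_B = 240.2 kN·m (hogging).
Span BC, ΣM about C: R_B^{BC}·10.5 = 1005 + 240.2, so R_B^{BC} = 118.6 kN and R_C = 140 − 118.6 = 21.43 kN.

R_C = 21.43 kN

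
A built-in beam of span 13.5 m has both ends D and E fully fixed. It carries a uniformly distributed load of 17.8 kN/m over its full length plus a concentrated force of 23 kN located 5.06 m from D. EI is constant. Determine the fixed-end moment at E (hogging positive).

M_E = 297.6 kN·m

Take the two fixed-end moments M_D, M_E as redundants; the released structure is the simple span DE.
On the primary (simply-supported) span, the end slopes from the loading are:
  at D: UDL 17.8: wL³/(24EI) = 1825/EI
  at E: UDL 17.8: wL³/(24EI) = 1825/EI
  at D: point load 23 at a = 5.06: Pab(L + b)/(6LEI) = 266.1/EI
  at E: point load 23 at a = 5.06: Pab(L + a)/(6LEI) = 225.1/EI
  θ_D0 = 2091/EI,  θ_E0 = 2050/EI
Flexibility coefficients: a unit moment at one end gives L/(3EI) there and L/(6EI) at the far end, so f₁₁ = f₂₂ = 4.5/EI and f₁₂ = f₂₁ = 2.25/EI.
Compatibility — zero rotation at each built-in end:
  4.5 M_D + 2.25 M_E = 2091
  2.25 M_D + 4.5 M_E = 2050
Solving the pair gives M_D = 315.8 kN·m and M_E = 297.6 kN·m (hogging).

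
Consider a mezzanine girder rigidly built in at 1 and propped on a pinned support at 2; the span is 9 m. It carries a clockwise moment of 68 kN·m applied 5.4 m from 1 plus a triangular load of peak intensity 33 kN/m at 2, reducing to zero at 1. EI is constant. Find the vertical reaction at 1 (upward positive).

R_1 = 57.3 kN

Release the roller at 2. Primary structure: cantilever fixed at 1.
Free-end deflection of the primary structure under the applied loading (downward +):
  clockwise couple 68 at a = 5.4: M₀a(2L − a)/(2EI) = 2313/EI
  triangular load, peak 33 at the free end: 11w₀L⁴/(120EI) = 19847/EI
  δ_0 = 22160/EI
Flexibility coefficient — unit upward force at 2: δ_{22} = L³/(3EI) = 243/EI.
Compatibility at 2: δ_0 − R_2·δ_{22} = 0, so R_2 = 22160/243 = 91.19 kN.
Vertical equilibrium: R_1 = ΣP − R_2 = 148.5 − 91.19 = 57.3 kN.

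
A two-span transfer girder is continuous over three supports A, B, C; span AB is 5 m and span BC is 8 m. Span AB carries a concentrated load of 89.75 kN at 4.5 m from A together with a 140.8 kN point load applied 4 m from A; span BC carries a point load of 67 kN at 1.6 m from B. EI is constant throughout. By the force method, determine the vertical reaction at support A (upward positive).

Take M_B as the redundant. Released structure: two simple spans AB and BC with a hinge at B.
End slopes at the hinge B, treating each span as simply supported:
  span AB: point load 89.75 at a = 4.5: Pab(L + a)/(6LEI) = 63.95/EI
  span AB: point load 140.8 at a = 4: Pab(L + a)/(6LEI) = 169/EI
  span BC: point load 67 at a = 1.6: Pab(L + b)/(6LEI) = 205.8/EI
  relative rotation θ_0 = (232.9 + 205.8)/EI = 438.7/EI
A unit hogging moment at B produces rotation L₁/(3EI) + L₂/(3EI) = 4.333/EI.
Compatibility: M_B·(L₁+L₂)/(3EI) = θ_0, giving M_B = 101.2 kN·m (hogging).
Span AB, ΣM about A with M_B applied at B: R_B^{AB}·5 = 967.1 + 101.2, so R_B^{AB} = 213.7 kN and R_A = 230.6 − 213.7 = 16.89 kN.

R_A = 16.89 kN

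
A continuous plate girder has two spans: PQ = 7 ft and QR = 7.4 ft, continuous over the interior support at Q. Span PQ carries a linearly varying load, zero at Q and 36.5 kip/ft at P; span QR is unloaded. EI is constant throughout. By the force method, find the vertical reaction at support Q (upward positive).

R_Q = 56.68 kip

Insert a hinge at Q; M_Q is the redundant, and each span becomes simply supported.
Discontinuity in slope at Q on the released structure — sum the simple-span end rotations:
  span PQ: triangular load, peak 36.5: 7w₀L³/(360EI) = 243.4/EI
  relative rotation θ_0 = (243.4 + 0)/EI = 243.4/EI
A unit hogging moment at Q produces rotation L₁/(3EI) + L₂/(3EI) = 4.8/EI.
Slope continuity at Q: θ_0 = M_Q·4.8/EI, so M_Q = 243.4/4.8 = 50.72 kip·ft (hogging).
Span PQ, ΣM about P with M_Q applied at Q: R_Q^{PQ}·7 = 298.1 + 50.72, so R_Q^{PQ} = 49.83 kip and R_P = 127.8 − 49.83 = 77.92 kip.
Span QR, ΣM about R: R_Q^{QR}·7.4 = 0 + 50.72, so R_Q^{QR} = 6.853 kip and R_R = 0 − 6.853 = -6.853 kip.
R_Q = 49.83 + 6.853 = 56.68 kip.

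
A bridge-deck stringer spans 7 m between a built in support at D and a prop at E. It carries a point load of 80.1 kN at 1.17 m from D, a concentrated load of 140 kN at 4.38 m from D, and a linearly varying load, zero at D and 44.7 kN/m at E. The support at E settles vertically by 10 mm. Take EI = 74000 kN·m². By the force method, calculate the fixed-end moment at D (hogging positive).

Release the roller at E. Primary structure: cantilever fixed at D.
Deflection at E on the released cantilever, summing each load's contribution:
  point load 80.1 at a = 1.17: Pa²(3L − a)/(6EI) = 362.4/EI
  point load 140 at a = 4.38: Pa²(3L − a)/(6EI) = 7440/EI
  triangular load, peak 44.7 at the free end: 11w₀L⁴/(120EI) = 9838/EI
  δ_0 = 17640/EI
Flexibility coefficient — unit upward force at E: δ_{EE} = L³/(3EI) = 114.3/EI.
With EI = 74000 kN·m²: δ_0 = 0.23838 m and δ_{EE} = 0.001545 m/kN.
Compatibility — the beam at E must follow the support down by 0.01 m: δ_0 − R_E·δ_{EE} = 0.01, so R_E = (0.23838 − 0.01)/0.001545 = 147.8 kN.
Moment equilibrium about D: M_D = Σ(load moments about D) − R_E·L = 1437 − 147.8×7 = 402.3 kN·m.

M_D = 402.3 kN·m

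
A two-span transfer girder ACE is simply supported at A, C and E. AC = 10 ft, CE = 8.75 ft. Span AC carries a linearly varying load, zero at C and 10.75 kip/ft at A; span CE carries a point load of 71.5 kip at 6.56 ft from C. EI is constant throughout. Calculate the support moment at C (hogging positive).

Release continuity at C by inserting a hinge; the redundant is the internal moment M_C. The primary structure is two simply-supported spans AC and CE.
Discontinuity in slope at C on the released structure — sum the simple-span end rotations:
  span AC: triangular load, peak 10.75: 7w₀L³/(360EI) = 209/EI
  span CE: point load 71.5 at a = 6.56: Pab(L + b)/(6LEI) = 214/EI
  relative rotation θ_0 = (209 + 214)/EI = 423.1/EI
A unit hogging moment at C produces rotation L₁/(3EI) + L₂/(3EI) = 6.25/EI.
Slope continuity at C: θ_0 = M_C·6.25/EI, so M_C = 423.1/6.25 = 67.69 kip·ft (hogging).

M_C = 67.69 kip·ft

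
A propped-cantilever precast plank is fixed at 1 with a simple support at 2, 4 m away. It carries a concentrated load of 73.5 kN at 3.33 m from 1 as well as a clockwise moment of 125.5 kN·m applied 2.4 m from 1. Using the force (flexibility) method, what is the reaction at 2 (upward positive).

R_2 = 94.74 kN

Choose R_2 as the redundant. The primary structure is the cantilever fixed at 1.
Deflection at 2 on the released cantilever, summing each load's contribution:
  point load 73.5 at a = 3.33: Pa²(3L − a)/(6EI) = 1178/EI
  clockwise couple 125.5 at a = 2.4: M₀a(2L − a)/(2EI) = 843.4/EI
  δ_0 = 2021/EI
Flexibility coefficient — unit upward force at 2: δ_{22} = L³/(3EI) = 21.33/EI.
The prop prevents deflection at 2: R_2 = δ_0/δ_{22} = 2021/21.33 = 94.74 kN.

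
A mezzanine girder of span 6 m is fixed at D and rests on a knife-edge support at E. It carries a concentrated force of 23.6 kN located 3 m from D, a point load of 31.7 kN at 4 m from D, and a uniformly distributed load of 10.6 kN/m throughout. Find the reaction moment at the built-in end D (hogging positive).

M_D = 102.4 kN·m

Release the roller at E. Primary structure: cantilever fixed at D.
Downward deflection at the released point E due to the loads:
  point load 23.6 at a = 3: Pa²(3L − a)/(6EI) = 531/EI
  point load 31.7 at a = 4: Pa²(3L − a)/(6EI) = 1183/EI
  UDL 10.6: wL⁴/(8EI) = 1717/EI
  δ_0 = 3432/EI
Flexibility coefficient — unit upward force at E: δ_{EE} = L³/(3EI) = 72/EI.
Compatibility at E: δ_0 − R_E·δ_{EE} = 0, so R_E = 3432/72 = 47.66 kN.
Moment equilibrium about D: M_D = Σ(load moments about D) − R_E·L = 388.4 − 47.66×6 = 102.4 kN·m.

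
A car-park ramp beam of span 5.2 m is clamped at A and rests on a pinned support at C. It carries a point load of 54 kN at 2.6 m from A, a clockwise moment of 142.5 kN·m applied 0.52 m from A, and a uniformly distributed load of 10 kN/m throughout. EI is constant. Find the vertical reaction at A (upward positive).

Choose R_C as the redundant. The primary structure is the cantilever fixed at A.
Free-end deflection of the primary structure under the applied loading (downward +):
  point load 54 at a = 2.6: Pa²(3L − a)/(6EI) = 790.9/EI
  clockwise couple 142.5 at a = 0.52: M₀a(2L − a)/(2EI) = 366.1/EI
  UDL 10: wL⁴/(8EI) = 914/EI
  δ_0 = 2071/EI
Flexibility coefficient — unit upward force at C: δ_{CC} = L³/(3EI) = 46.87/EI.
Compatibility at C: δ_0 − R_C·δ_{CC} = 0, so R_C = 2071/46.87 = 44.19 kN.
Vertical equilibrium: R_A = ΣP − R_C = 106 − 44.19 = 61.81 kN.

R_A = 61.81 kN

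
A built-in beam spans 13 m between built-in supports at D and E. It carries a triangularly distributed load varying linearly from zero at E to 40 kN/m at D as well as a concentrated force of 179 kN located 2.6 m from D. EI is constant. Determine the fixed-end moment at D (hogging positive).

Take the two fixed-end moments M_D, M_E as redundants; the released structure is the simple span DE.
End rotations of the released simple span under the applied load (×1/EI):
  at D: triangular load, peak 40: w₀L³/(45EI) = 1953/EI
  at E: triangular load, peak 40: 7w₀L³/(360EI) = 1709/EI
  at D: point load 179 at a = 2.6: Pab(L + b)/(6LEI) = 1452/EI
  at E: point load 179 at a = 2.6: Pab(L + a)/(6LEI) = 968/EI
  θ_D0 = 3405/EI,  θ_E0 = 2677/EI
Flexibility coefficients: a unit moment at one end gives L/(3EI) there and L/(6EI) at the far end, so f₁₁ = f₂₂ = 4.333/EI and f₁₂ = f₂₁ = 2.167/EI.
Compatibility — zero rotation at each built-in end:
  4.333 M_D + 2.167 M_E = 3405
  2.167 M_D + 4.333 M_E = 2677
Solving the pair gives M_D = 635.9 kN·m and M_E = 299.8 kN·m (hogging).

M_D = 635.9 kN·m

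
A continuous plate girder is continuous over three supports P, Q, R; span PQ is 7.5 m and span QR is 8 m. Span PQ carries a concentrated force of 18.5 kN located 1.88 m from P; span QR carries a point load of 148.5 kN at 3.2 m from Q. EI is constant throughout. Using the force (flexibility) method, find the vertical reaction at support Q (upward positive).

R_Q = 126.2 kN

Release continuity at Q by inserting a hinge; the redundant is the internal moment M_Q. The primary structure is two simply-supported spans PQ and QR.
End slopes at the hinge Q, treating each span as simply supported:
  span PQ: point load 18.5 at a = 1.88: Pab(L + a)/(6LEI) = 40.74/EI
  span QR: point load 148.5 at a = 3.2: Pab(L + b)/(6LEI) = 608.3/EI
  relative rotation θ_0 = (40.74 + 608.3)/EI = 649/EI
A unit hogging moment at Q produces rotation L₁/(3EI) + L₂/(3EI) = 5.167/EI.
Compatibility: M_Q·(L₁+L₂)/(3EI) = θ_0, giving M_Q = 125.6 kN·m (hogging).
Span PQ, ΣM about P with M_Q applied at Q: R_Q^{PQ}·7.5 = 34.78 + 125.6, so R_Q^{PQ} = 21.39 kN and R_P = 18.5 − 21.39 = -2.886 kN.
Span QR, ΣM about R: R_Q^{QR}·8 = 712.8 + 125.6, so R_Q^{QR} = 104.8 kN and R_R = 148.5 − 104.8 = 43.7 kN.
R_Q = 21.39 + 104.8 = 126.2 kN.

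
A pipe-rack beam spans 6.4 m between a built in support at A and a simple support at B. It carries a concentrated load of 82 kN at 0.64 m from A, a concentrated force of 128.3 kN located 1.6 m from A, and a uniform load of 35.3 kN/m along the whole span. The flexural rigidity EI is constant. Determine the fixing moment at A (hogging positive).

M_A = 360.3 kN·m

Choose R_B as the redundant. The primary structure is the cantilever fixed at A.
Deflection at B on the released cantilever, summing each load's contribution:
  point load 82 at a = 0.64: Pa²(3L − a)/(6EI) = 103.9/EI
  point load 128.3 at a = 1.6: Pa²(3L − a)/(6EI) = 963.4/EI
  UDL 35.3: wL⁴/(8EI) = 7403/EI
  δ_0 = 8470/EI
Tip deflection under a unit load at B: L³/(3EI) = 87.38/EI.
Compatibility at B: δ_0 − R_B·δ_{BB} = 0, so R_B = 8470/87.38 = 96.93 kN.
Moment equilibrium about A: M_A = Σ(load moments about A) − R_B·L = 980.7 − 96.93×6.4 = 360.3 kN·m.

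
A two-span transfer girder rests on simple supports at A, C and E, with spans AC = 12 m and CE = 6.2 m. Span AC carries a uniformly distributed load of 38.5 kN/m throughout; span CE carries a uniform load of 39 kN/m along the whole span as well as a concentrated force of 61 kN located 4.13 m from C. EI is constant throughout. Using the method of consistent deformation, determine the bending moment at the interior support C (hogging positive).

M_C = 539.9 kN·m

Insert a hinge at C; M_C is the redundant, and each span becomes simply supported.
Discontinuity in slope at C on the released structure — sum the simple-span end rotations:
  span AC: UDL 38.5: wL³/(24EI) = 2772/EI
  span CE: UDL 39: wL³/(24EI) = 387.3/EI
  span CE: point load 61 at a = 4.13: Pab(L + b)/(6LEI) = 115.9/EI
  relative rotation θ_0 = (2772 + 503.2)/EI = 3275/EI
A unit hogging moment at C produces rotation L₁/(3EI) + L₂/(3EI) = 6.067/EI.
Compatibility: M_C·(L₁+L₂)/(3EI) = θ_0, giving M_C = 539.9 kN·m (hogging).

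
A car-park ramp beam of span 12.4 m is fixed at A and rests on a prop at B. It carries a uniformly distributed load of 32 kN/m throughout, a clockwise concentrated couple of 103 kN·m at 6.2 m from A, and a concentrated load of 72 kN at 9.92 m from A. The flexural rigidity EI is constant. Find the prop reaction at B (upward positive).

Take the reaction at B as the redundant and release it; the primary structure is a cantilever fixed at A.
Free-end deflection of the primary structure under the applied loading (downward +):
  UDL 32: wL⁴/(8EI) = 94569/EI
  clockwise couple 103 at a = 6.2: M₀a(2L − a)/(2EI) = 5939/EI
  point load 72 at a = 9.92: Pa²(3L − a)/(6EI) = 32214/EI
  δ_0 = 132722/EI
Flexibility coefficient — unit upward force at B: δ_{BB} = L³/(3EI) = 635.5/EI.
Compatibility at B: δ_0 − R_B·δ_{BB} = 0, so R_B = 132722/635.5 = 208.8 kN.

R_B = 208.8 kN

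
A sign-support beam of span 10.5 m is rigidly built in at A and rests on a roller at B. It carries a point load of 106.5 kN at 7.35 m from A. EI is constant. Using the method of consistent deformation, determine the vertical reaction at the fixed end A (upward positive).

R_A = 46.49 kN

Choose R_B as the redundant. The primary structure is the cantilever fixed at A.
Primary-structure tip deflection at B by superposition:
  point load 106.5 at a = 7.35: Pa²(3L − a)/(6EI) = 23157/EI
Flexibility coefficient — unit upward force at B: δ_{BB} = L³/(3EI) = 385.9/EI.
The prop prevents deflection at B: R_B = δ_0/δ_{BB} = 23157/385.9 = 60.01 kN.
Vertical equilibrium: R_A = ΣP − R_B = 106.5 − 60.01 = 46.49 kN.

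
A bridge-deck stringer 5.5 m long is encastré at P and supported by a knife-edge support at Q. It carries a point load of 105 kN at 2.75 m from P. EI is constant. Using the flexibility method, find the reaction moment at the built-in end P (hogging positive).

Release the roller at Q. Primary structure: cantilever fixed at P.
Downward deflection at the released point Q due to the loads:
  point load 105 at a = 2.75: Pa²(3L − a)/(6EI) = 1820/EI
Tip deflection under a unit load at Q: L³/(3EI) = 55.46/EI.
The prop prevents deflection at Q: R_Q = δ_0/δ_{QQ} = 1820/55.46 = 32.81 kN.
Moment equilibrium about P: M_P = Σ(load moments about P) − R_Q·L = 288.8 − 32.81×5.5 = 108.3 kN·m.

M_P = 108.3 kN·m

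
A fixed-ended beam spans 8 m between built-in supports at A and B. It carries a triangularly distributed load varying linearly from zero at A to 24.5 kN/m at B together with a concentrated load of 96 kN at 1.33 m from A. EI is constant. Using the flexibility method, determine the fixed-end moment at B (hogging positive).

M_B = 96.1 kN·m

Release both end moments; the primary structure is a simply-supported span AB with redundants M_A and M_B.
End rotations of the released simple span under the applied load (×1/EI):
  at A: triangular load, peak 24.5: 7w₀L³/(360EI) = 243.9/EI
  at B: triangular load, peak 24.5: w₀L³/(45EI) = 278.8/EI
  at A: point load 96 at a = 1.33: Pab(L + b)/(6LEI) = 260.3/EI
  at B: point load 96 at a = 1.33: Pab(L + a)/(6LEI) = 165.5/EI
  θ_A0 = 504.2/EI,  θ_B0 = 444.3/EI
Flexibility coefficients: a unit moment at one end gives L/(3EI) there and L/(6EI) at the far end, so f₁₁ = f₂₂ = 2.667/EI and f₁₂ = f₂₁ = 1.333/EI.
Compatibility — zero rotation at each built-in end:
  2.667 M_A + 1.333 M_B = 504.2
  1.333 M_A + 2.667 M_B = 444.3
Solving the pair gives M_A = 141 kN·m and M_B = 96.1 kN·m (hogging).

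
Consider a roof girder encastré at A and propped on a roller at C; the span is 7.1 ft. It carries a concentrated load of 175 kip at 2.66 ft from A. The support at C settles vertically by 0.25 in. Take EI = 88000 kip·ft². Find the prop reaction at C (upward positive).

R_C = 16.88 kip

Choose R_C as the redundant. The primary structure is the cantilever fixed at A.
Primary-structure tip deflection at C by superposition:
  point load 175 at a = 2.66: Pa²(3L − a)/(6EI) = 3847/EI
Tip deflection under a unit load at C: L³/(3EI) = 119.3/EI.
With EI = 88000 kip·ft²: δ_0 = 0.043713 ft and δ_{CC} = 0.001356 ft/kip.
Compatibility — the beam at C must follow the support down by 0.02083 ft: δ_0 − R_C·δ_{CC} = 0.02083, so R_C = (0.043713 − 0.02083)/0.001356 = 16.88 kip.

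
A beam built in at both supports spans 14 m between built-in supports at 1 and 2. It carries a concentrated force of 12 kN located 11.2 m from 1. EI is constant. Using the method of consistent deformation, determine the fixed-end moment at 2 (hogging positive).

M_2 = 21.5 kN·m

Take the two fixed-end moments M_1, M_2 as redundants; the released structure is the simple span 12.
End rotations of the released simple span under the applied load (×1/EI):
  at 1: point load 12 at a = 11.2: Pab(L + b)/(6LEI) = 75.26/EI
  at 2: point load 12 at a = 11.2: Pab(L + a)/(6LEI) = 112.9/EI
  θ_10 = 75.26/EI,  θ_20 = 112.9/EI
Flexibility coefficients: a unit moment at one end gives L/(3EI) there and L/(6EI) at the far end, so f₁₁ = f₂₂ = 4.667/EI and f₁₂ = f₂₁ = 2.333/EI.
Compatibility — zero rotation at each built-in end:
  4.667 M_1 + 2.333 M_2 = 75.26
  2.333 M_1 + 4.667 M_2 = 112.9
Solving the pair gives M_1 = 5.376 kN·m and M_2 = 21.5 kN·m (hogging).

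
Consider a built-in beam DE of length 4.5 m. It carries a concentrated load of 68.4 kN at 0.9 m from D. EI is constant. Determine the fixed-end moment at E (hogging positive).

Take the two fixed-end moments M_D, M_E as redundants; the released structure is the simple span DE.
On the primary (simply-supported) span, the end slopes from the loading are:
  at D: point load 68.4 at a = 0.9: Pab(L + b)/(6LEI) = 66.48/EI
  at E: point load 68.4 at a = 0.9: Pab(L + a)/(6LEI) = 44.32/EI
  θ_D0 = 66.48/EI,  θ_E0 = 44.32/EI
Flexibility coefficients: a unit moment at one end gives L/(3EI) there and L/(6EI) at the far end, so f₁₁ = f₂₂ = 1.5/EI and f₁₂ = f₂₁ = 0.75/EI.
Compatibility — zero rotation at each built-in end:
  1.5 M_D + 0.75 M_E = 66.48
  0.75 M_D + 1.5 M_E = 44.32
Solving the pair gives M_D = 39.4 kN·m and M_E = 9.85 kN·m (hogging).

M_E = 9.85 kN·m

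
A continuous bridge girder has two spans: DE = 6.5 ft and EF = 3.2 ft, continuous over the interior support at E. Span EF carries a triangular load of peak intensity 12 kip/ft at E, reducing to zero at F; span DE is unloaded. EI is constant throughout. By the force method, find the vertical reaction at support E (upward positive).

R_E = 14.06 kip

Insert a hinge at E; M_E is the redundant, and each span becomes simply supported.
Discontinuity in slope at E on the released structure — sum the simple-span end rotations:
  span EF: triangular load, peak 12: w₀L³/(45EI) = 8.738/EI
  relative rotation θ_0 = (0 + 8.738)/EI = 8.738/EI
A unit hogging moment at E produces rotation L₁/(3EI) + L₂/(3EI) = 3.233/EI.
Compatibility: M_E·(L₁+L₂)/(3EI) = θ_0, giving M_E = 2.703 kip·ft (hogging).
Span DE, ΣM about D with M_E applied at E: R_E^{DE}·6.5 = 0 + 2.703, so R_E^{DE} = 0.4158 kip and R_D = 0 − 0.4158 = -0.4158 kip.
Span EF, ΣM about F: R_E^{EF}·3.2 = 40.96 + 2.703, so R_E^{EF} = 13.64 kip and R_F = 19.2 − 13.64 = 5.555 kip.
R_E = 0.4158 + 13.64 = 14.06 kip.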